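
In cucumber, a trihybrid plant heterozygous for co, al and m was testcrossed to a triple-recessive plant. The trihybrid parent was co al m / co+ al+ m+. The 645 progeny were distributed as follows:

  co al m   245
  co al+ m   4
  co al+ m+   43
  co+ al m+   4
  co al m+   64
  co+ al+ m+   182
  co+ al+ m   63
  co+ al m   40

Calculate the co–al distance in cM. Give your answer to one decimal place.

14.1 cM

The two rarest classes, co al+ m and co+ al m+, are the double crossovers. Comparing them with the parentals, only the al allele has switched, so al is the middle locus and the order is co – al – m.
Crossovers in the co–al interval produce the single-crossover classes co+ al m and co al+ m+ (40 + 43 = 83) plus the double crossovers (8).
RF(co–al) = (83 + 8) / 645 = 91/645 = 0.1411 → 14.1 cM.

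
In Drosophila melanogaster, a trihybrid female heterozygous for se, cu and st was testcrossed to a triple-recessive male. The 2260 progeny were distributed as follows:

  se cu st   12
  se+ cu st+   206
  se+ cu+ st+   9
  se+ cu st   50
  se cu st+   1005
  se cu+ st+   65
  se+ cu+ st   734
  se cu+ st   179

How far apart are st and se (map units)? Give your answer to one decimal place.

18.0 map units

The two most frequent reciprocal classes, se cu st+ and se+ cu+ st, are the parental types, so the F1 was se cu st+ / se+ cu+ st.
The two rarest classes, se cu st and se+ cu+ st+, are the double crossovers. Comparing them with the parentals, only the st allele has switched, so st is the middle locus and the order is cu – st – se.
Crossovers in the st–se interval produce the single-crossover classes se+ cu st+ and se cu+ st (206 + 179 = 385) plus the double crossovers (21).
RF(st–se) = (385 + 21) / 2260 = 406/2260 = 0.1796 → 18.0 map units.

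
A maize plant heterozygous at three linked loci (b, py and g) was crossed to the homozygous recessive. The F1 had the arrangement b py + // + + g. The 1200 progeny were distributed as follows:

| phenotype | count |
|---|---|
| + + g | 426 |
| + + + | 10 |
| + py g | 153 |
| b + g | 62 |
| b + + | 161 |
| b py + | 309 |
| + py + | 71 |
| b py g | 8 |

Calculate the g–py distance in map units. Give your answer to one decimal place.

The two rarest classes, b py g and + + +, are the double crossovers. Comparing them with the parentals, only the g allele has switched, so g is the middle locus and the order is py – g – b.
Crossovers in the py–g interval produce the single-crossover classes b + + and + py g (161 + 153 = 314) plus the double crossovers (18).
RF(py–g) = (314 + 18) / 1200 = 332/1200 = 0.2767 → 27.7 map units.

27.7 map units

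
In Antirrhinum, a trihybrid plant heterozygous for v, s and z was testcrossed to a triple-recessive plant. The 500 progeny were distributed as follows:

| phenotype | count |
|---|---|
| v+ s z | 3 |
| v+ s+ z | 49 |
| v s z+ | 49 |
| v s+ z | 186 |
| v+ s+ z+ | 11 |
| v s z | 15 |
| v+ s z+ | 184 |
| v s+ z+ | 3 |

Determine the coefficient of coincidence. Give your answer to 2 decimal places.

0.90

The two most frequent reciprocal classes, v s+ z and v+ s z+, are the parental types, so the F1 was v s+ z / v+ s z+.
The two rarest classes, v s+ z+ and v+ s z, are the double crossovers. Comparing them with the parentals, only the z allele has switched, so z is the middle locus and the order is v – z – s.
v–z: (98 + 6)/500 = 0.2080; z–s: (26 + 6)/500 = 0.0640.
Expected DCO frequency = 0.2080 × 0.0640 ≈ 0.01331; observed = 6/500 ≈ 0.01200.
Coefficient of coincidence = 0.01200/0.01331 ≈ 0.90.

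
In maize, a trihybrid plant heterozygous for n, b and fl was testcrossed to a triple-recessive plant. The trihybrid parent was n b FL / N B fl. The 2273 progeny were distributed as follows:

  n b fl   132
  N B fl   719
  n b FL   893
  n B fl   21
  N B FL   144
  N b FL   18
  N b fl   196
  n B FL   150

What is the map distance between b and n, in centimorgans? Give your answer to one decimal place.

The two rarest classes, N b FL and n B fl, are the double crossovers. Comparing them with the parentals, only the n allele has switched, so n is the middle locus and the order is fl – n – b.
Crossovers in the n–b interval produce the single-crossover classes n B FL and N b fl (150 + 196 = 346) plus the double crossovers (39).
RF(n–b) = (346 + 39) / 2273 = 385/2273 = 0.1694 → 16.9 centimorgans.

16.9 centimorgans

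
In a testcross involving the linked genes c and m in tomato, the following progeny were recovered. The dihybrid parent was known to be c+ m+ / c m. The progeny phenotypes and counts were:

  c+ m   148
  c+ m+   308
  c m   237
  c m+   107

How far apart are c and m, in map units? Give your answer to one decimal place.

The recombinant classes are c+ m and c m+: 148 + 107 = 255.
Recombination frequency = 255/800 = 0.3187 ≈ 31.9%, i.e. 31.9 map units.

31.9 map units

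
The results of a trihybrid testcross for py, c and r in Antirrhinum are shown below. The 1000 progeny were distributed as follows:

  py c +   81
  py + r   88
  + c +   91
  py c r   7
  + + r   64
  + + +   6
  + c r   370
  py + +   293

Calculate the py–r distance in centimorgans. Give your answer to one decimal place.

The two most frequent reciprocal classes, py + + and + c r, are the parental types, so the F1 was py + + / + c r.
The two rarest classes, + + + and py c r, are the double crossovers. Comparing them with the parentals, only the py allele has switched, so py is the middle locus and the order is c – py – r.
Crossovers in the py–r interval produce the single-crossover classes py + r and + c + (88 + 91 = 179) plus the double crossovers (13).
RF(py–r) = (179 + 13) / 1000 = 192/1000 = 0.1920 → 19.2 centimorgans.

19.2 centimorgans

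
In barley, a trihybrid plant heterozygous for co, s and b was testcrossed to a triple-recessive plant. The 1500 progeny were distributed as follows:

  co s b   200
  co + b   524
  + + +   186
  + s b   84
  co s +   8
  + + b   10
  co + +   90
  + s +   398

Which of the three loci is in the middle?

co

The two most frequent reciprocal classes, co + b and + s +, are the parental types, so the F1 was co + b / + s +.
The two rarest classes, + + b and co s +, are the double crossovers. Comparing them with the parentals, only the co allele has switched, so co is the middle locus and the order is b – co – s.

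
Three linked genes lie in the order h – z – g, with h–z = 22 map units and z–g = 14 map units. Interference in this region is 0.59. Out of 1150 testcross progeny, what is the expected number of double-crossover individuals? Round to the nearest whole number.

15

Map distances give recombination frequencies of 0.220 and 0.140 for the two intervals.
With interference 0.59 (so coincidence = 0.41), expected double-crossover frequency = 0.220 × 0.140 × 0.41 = 0.01263.
Expected number = 0.01263 × 1150 = 14.52 ≈ 15.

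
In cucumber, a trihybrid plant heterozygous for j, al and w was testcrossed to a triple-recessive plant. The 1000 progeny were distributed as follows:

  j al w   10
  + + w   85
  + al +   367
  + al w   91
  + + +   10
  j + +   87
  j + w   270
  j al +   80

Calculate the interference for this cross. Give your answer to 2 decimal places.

0.45

The two most frequent reciprocal classes, j + w and + al +, are the parental types, so the F1 was j + w / + al +.
The two rarest classes, j al w and + + +, are the double crossovers. Comparing them with the parentals, only the al allele has switched, so al is the middle locus and the order is j – al – w.
j–al: (165 + 20)/1000 = 0.1850; al–w: (178 + 20)/1000 = 0.1980.
Expected DCO frequency = 0.1850 × 0.1980 ≈ 0.03663; observed = 20/1000 ≈ 0.02000.
Coefficient of coincidence = 0.02000/0.03663 ≈ 0.55; interference = 1 − 0.55 = 0.45.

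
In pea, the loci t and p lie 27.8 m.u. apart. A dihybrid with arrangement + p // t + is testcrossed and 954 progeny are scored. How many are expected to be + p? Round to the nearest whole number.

344

A map distance of 27.8 m.u. corresponds to a recombination frequency of 0.278.
The F1 is + p / t +, so + p is a parental gamete class with expected frequency (1 − r)/2 = 0.722/2 = 0.3610.
Expected number = 0.3610 × 954 = 344.39 ≈ 344.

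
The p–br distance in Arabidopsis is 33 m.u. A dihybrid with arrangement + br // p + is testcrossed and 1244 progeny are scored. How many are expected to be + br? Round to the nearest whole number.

417

A map distance of 33 m.u. corresponds to a recombination frequency of 0.330.
The F1 is + br / p +, so + br is a parental gamete class with expected frequency (1 − r)/2 = 0.670/2 = 0.3350.
Expected number = 0.3350 × 1244 = 416.74 ≈ 417.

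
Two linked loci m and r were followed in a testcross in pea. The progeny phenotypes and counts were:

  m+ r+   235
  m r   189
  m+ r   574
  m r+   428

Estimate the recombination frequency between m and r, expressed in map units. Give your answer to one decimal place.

29.7 map units

The two most frequent classes, m+ r (574) and m r+ (428), are the parental types, so the F1 was m+ r / m r+.
The recombinant classes are m+ r+ and m r: 235 + 189 = 424.
Recombination frequency = 424/1426 = 0.2973 ≈ 29.7%, i.e. 29.7 map units.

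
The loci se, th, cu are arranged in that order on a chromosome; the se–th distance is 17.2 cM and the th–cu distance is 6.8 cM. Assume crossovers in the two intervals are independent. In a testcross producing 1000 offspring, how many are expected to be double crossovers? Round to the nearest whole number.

12

Map distances give recombination frequencies of 0.172 and 0.068 for the two intervals.
With no interference, expected double-crossover frequency = 0.172 × 0.068 = 0.01170.
Expected number = 0.01170 × 1000 = 11.70 ≈ 12.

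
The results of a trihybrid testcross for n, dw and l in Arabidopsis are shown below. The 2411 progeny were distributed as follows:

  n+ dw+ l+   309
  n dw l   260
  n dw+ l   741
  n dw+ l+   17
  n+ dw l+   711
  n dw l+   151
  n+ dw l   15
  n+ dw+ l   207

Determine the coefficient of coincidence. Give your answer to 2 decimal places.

0.33

The two most frequent reciprocal classes, n dw+ l and n+ dw l+, are the parental types, so the F1 was n dw+ l / n+ dw l+.
The two rarest classes, n dw+ l+ and n+ dw l, are the double crossovers. Comparing them with the parentals, only the l allele has switched, so l is the middle locus and the order is dw – l – n.
dw–l: (569 + 32)/2411 = 0.2493; l–n: (358 + 32)/2411 = 0.1618.
Expected DCO frequency = 0.2493 × 0.1618 ≈ 0.04034; observed = 32/2411 ≈ 0.01327.
Coefficient of coincidence = 0.01327/0.04034 ≈ 0.33.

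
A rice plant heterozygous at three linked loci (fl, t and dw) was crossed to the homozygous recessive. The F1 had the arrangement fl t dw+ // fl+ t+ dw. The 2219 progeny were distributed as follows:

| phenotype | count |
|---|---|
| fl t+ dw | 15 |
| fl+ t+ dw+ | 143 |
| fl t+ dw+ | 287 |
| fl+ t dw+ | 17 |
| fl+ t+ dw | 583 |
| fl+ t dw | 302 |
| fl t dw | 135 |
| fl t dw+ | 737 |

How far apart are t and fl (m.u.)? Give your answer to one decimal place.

28.0 m.u.

The two rarest classes, fl+ t dw+ and fl t+ dw, are the double crossovers. Comparing them with the parentals, only the fl allele has switched, so fl is the middle locus and the order is t – fl – dw.
Crossovers in the t–fl interval produce the single-crossover classes fl t+ dw+ and fl+ t dw (287 + 302 = 589) plus the double crossovers (32).
RF(t–fl) = (589 + 32) / 2219 = 621/2219 = 0.2799 → 28.0 m.u.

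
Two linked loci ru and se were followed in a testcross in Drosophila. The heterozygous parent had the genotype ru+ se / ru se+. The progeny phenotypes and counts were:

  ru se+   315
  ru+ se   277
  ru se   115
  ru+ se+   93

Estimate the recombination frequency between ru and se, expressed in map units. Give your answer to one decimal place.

The recombinant classes are ru+ se+ and ru se: 93 + 115 = 208.
Recombination frequency = 208/800 = 0.2600 ≈ 26.0%, i.e. 26.0 map units.

26.0 map units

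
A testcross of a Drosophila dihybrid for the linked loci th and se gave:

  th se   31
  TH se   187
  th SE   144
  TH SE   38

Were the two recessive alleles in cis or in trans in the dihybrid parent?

trans

The two most frequent classes are TH se (187) and th SE (144); these are the parental (non-recombinant) types.
So the F1 carried TH se on one chromosome and th SE on the other — the recessive alleles are on opposite chromosomes (trans / repulsion).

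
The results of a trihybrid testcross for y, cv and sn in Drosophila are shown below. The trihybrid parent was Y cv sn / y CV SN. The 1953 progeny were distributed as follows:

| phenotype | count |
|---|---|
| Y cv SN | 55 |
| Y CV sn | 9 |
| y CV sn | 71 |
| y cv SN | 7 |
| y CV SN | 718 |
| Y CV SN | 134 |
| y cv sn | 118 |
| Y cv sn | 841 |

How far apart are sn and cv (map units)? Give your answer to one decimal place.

The two rarest classes, Y CV sn and y cv SN, are the double crossovers. Comparing them with the parentals, only the cv allele has switched, so cv is the middle locus and the order is sn – cv – y.
Crossovers in the sn–cv interval produce the single-crossover classes Y cv SN and y CV sn (55 + 71 = 126) plus the double crossovers (16).
RF(sn–cv) = (126 + 16) / 1953 = 142/1953 = 0.0727 → 7.3 map units.

7.3 map units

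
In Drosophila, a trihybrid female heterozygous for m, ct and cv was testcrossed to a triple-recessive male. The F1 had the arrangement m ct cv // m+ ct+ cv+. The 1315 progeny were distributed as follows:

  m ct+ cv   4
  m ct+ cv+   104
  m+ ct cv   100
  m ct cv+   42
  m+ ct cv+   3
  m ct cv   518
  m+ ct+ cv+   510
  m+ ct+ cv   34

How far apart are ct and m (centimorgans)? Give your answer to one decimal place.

16.0 centimorgans

The two rarest classes, m ct+ cv and m+ ct cv+, are the double crossovers. Comparing them with the parentals, only the ct allele has switched, so ct is the middle locus and the order is cv – ct – m.
Crossovers in the ct–m interval produce the single-crossover classes m+ ct cv and m ct+ cv+ (100 + 104 = 204) plus the double crossovers (7).
RF(ct–m) = (204 + 7) / 1315 = 211/1315 = 0.1605 → 16.0 centimorgans.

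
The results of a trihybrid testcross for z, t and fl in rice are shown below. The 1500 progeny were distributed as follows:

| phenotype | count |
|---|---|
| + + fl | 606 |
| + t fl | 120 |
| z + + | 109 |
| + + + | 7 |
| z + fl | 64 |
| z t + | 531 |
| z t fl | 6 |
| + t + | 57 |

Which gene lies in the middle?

fl

The two most frequent reciprocal classes, z t + and + + fl, are the parental types, so the F1 was z t + / + + fl.
The two rarest classes, z t fl and + + +, are the double crossovers. Comparing them with the parentals, only the fl allele has switched, so fl is the middle locus and the order is t – fl – z.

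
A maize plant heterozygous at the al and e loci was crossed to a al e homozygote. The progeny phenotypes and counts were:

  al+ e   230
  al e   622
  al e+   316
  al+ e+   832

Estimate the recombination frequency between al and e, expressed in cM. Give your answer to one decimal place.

27.3 cM

The two most frequent classes, al+ e+ (832) and al e (622), are the parental types, so the F1 was al+ e+ / al e.
The recombinant classes are al+ e and al e+: 230 + 316 = 546.
Recombination frequency = 546/2000 = 0.2730 ≈ 27.3%, i.e. 27.3 cM.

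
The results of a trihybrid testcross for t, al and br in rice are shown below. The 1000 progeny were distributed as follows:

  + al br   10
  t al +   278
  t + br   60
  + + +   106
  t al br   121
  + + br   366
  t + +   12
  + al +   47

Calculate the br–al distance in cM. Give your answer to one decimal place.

The two most frequent reciprocal classes, + + br and t al +, are the parental types, so the F1 was + + br / t al +.
The two rarest classes, + al br and t + +, are the double crossovers. Comparing them with the parentals, only the al allele has switched, so al is the middle locus and the order is t – al – br.
Crossovers in the al–br interval produce the single-crossover classes + + + and t al br (106 + 121 = 227) plus the double crossovers (22).
RF(al–br) = (227 + 22) / 1000 = 249/1000 = 0.2490 → 24.9 cM.

24.9 cM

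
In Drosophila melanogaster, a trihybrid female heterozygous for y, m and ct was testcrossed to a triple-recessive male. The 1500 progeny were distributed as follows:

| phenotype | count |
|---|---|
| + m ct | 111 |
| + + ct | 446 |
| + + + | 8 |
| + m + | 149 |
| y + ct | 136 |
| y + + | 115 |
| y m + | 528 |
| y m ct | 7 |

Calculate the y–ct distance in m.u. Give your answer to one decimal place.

The two most frequent reciprocal classes, y m + and + + ct, are the parental types, so the F1 was y m + / + + ct.
The two rarest classes, y m ct and + + +, are the double crossovers. Comparing them with the parentals, only the ct allele has switched, so ct is the middle locus and the order is m – ct – y.
Crossovers in the ct–y interval produce the single-crossover classes + m + and y + ct (149 + 136 = 285) plus the double crossovers (15).
RF(ct–y) = (285 + 15) / 1500 = 300/1500 = 0.2000 → 20.0 m.u.

20.0 m.u.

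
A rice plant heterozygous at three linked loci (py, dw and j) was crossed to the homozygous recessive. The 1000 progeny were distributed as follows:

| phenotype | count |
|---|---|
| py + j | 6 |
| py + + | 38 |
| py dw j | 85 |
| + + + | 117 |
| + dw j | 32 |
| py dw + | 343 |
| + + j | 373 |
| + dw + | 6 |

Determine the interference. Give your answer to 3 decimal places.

The two most frequent reciprocal classes, + + j and py dw +, are the parental types, so the F1 was + + j / py dw +.
The two rarest classes, py + j and + dw +, are the double crossovers. Comparing them with the parentals, only the py allele has switched, so py is the middle locus and the order is j – py – dw.
j–py: (202 + 12)/1000 = 0.2140; py–dw: (70 + 12)/1000 = 0.0820.
Expected DCO frequency = 0.2140 × 0.0820 ≈ 0.01755; observed = 12/1000 ≈ 0.01200.
Coefficient of coincidence = 0.01200/0.01755 ≈ 0.684; interference = 1 − 0.684 = 0.316.

0.316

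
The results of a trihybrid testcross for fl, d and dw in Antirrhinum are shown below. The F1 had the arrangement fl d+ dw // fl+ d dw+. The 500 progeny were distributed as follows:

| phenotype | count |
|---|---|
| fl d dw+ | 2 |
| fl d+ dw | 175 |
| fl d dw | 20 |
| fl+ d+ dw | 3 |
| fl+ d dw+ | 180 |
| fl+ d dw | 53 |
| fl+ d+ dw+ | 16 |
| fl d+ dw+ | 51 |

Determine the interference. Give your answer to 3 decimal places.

The two rarest classes, fl+ d+ dw and fl d dw+, are the double crossovers. Comparing them with the parentals, only the fl allele has switched, so fl is the middle locus and the order is dw – fl – d.
dw–fl: (104 + 5)/500 = 0.2180; fl–d: (36 + 5)/500 = 0.0820.
Expected DCO frequency = 0.2180 × 0.0820 ≈ 0.01788; observed = 5/500 ≈ 0.01000.
Coefficient of coincidence = 0.01000/0.01788 ≈ 0.559; interference = 1 − 0.559 = 0.441.

0.441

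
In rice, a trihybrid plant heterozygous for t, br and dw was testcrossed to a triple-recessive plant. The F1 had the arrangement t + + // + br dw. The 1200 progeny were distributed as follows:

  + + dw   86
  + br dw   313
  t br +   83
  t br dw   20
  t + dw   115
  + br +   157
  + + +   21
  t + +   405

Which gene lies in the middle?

The two rarest classes, + + + and t br dw, are the double crossovers. Comparing them with the parentals, only the t allele has switched, so t is the middle locus and the order is dw – t – br.

t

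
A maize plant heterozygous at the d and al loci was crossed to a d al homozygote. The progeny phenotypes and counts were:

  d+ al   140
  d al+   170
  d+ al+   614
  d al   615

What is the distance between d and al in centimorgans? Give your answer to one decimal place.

The two most frequent classes, d+ al+ (614) and d al (615), are the parental types, so the F1 was d+ al+ / d al.
The recombinant classes are d+ al and d al+: 140 + 170 = 310.
Recombination frequency = 310/1539 = 0.2014 ≈ 20.1%, i.e. 20.1 centimorgans.

20.1 centimorgans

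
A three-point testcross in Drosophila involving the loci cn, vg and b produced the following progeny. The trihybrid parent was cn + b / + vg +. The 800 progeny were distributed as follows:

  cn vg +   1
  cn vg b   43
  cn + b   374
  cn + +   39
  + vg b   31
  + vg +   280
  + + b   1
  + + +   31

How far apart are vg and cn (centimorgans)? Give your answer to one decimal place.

The two rarest classes, + + b and cn vg +, are the double crossovers. Comparing them with the parentals, only the cn allele has switched, so cn is the middle locus and the order is b – cn – vg.
Crossovers in the cn–vg interval produce the single-crossover classes cn vg b and + + + (43 + 31 = 74) plus the double crossovers (2).
RF(cn–vg) = (74 + 2) / 800 = 76/800 = 0.0950 → 9.5 centimorgans.

9.5 centimorgans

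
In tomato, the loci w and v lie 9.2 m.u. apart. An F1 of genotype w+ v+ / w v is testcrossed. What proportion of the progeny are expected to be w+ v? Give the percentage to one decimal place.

A map distance of 9.2 m.u. corresponds to a recombination frequency of 0.092.
The F1 is w+ v+ / w v, so w+ v is a recombinant gamete class with expected frequency r/2 = 0.092/2 = 0.0460.
That is 0.0460 = 4.6% of the progeny.

4.6%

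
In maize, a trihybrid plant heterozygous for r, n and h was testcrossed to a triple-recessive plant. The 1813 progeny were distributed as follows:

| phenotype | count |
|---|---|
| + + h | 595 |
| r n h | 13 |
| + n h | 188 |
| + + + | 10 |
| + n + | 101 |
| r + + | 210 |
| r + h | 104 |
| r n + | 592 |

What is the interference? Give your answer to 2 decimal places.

0.57

The two most frequent reciprocal classes, + + h and r n +, are the parental types, so the F1 was + + h / r n +.
The two rarest classes, + + + and r n h, are the double crossovers. Comparing them with the parentals, only the h allele has switched, so h is the middle locus and the order is n – h – r.
n–h: (398 + 23)/1813 = 0.2322; h–r: (205 + 23)/1813 = 0.1258.
Expected DCO frequency = 0.2322 × 0.1258 ≈ 0.02921; observed = 23/1813 ≈ 0.01269.
Coefficient of coincidence = 0.01269/0.02921 ≈ 0.43; interference = 1 − 0.43 = 0.57.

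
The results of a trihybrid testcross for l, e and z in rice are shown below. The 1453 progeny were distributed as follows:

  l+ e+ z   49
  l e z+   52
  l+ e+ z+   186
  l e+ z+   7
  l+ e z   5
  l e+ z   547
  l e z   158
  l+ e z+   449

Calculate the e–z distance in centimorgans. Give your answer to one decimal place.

The two most frequent reciprocal classes, l e+ z and l+ e z+, are the parental types, so the F1 was l e+ z / l+ e z+.
The two rarest classes, l e+ z+ and l+ e z, are the double crossovers. Comparing them with the parentals, only the z allele has switched, so z is the middle locus and the order is l – z – e.
Crossovers in the z–e interval produce the single-crossover classes l e z and l+ e+ z+ (158 + 186 = 344) plus the double crossovers (12).
RF(z–e) = (344 + 12) / 1453 = 356/1453 = 0.2450 → 24.5 centimorgans.

24.5 centimorgans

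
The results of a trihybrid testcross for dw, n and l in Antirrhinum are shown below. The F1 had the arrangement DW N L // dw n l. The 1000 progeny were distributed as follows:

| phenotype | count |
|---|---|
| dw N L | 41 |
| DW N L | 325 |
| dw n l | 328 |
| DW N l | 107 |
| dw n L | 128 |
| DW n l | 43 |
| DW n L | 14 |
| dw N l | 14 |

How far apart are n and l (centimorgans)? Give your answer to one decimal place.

26.3 centimorgans

The two rarest classes, DW n L and dw N l, are the double crossovers. Comparing them with the parentals, only the n allele has switched, so n is the middle locus and the order is l – n – dw.
Crossovers in the l–n interval produce the single-crossover classes DW N l and dw n L (107 + 128 = 235) plus the double crossovers (28).
RF(l–n) = (235 + 28) / 1000 = 263/1000 = 0.2630 → 26.3 centimorgans.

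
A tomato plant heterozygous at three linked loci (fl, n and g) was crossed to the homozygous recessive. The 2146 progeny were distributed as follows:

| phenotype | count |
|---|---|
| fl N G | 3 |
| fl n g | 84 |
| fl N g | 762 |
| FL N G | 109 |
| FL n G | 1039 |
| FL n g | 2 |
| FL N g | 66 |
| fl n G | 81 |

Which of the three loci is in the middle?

g

The two most frequent reciprocal classes, FL n G and fl N g, are the parental types, so the F1 was FL n G / fl N g.
The two rarest classes, FL n g and fl N G, are the double crossovers. Comparing them with the parentals, only the g allele has switched, so g is the middle locus and the order is n – g – fl.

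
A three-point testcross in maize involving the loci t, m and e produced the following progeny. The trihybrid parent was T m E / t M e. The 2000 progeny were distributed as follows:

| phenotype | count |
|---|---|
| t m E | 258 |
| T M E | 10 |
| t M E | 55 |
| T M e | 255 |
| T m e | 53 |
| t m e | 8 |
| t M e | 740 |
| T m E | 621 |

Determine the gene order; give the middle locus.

The two rarest classes, T M E and t m e, are the double crossovers. Comparing them with the parentals, only the m allele has switched, so m is the middle locus and the order is t – m – e.

m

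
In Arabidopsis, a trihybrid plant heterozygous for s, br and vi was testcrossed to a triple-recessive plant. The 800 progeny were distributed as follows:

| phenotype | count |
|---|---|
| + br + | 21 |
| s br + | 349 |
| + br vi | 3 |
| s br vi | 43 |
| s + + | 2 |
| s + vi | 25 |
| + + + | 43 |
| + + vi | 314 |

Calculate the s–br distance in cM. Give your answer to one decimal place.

6.4 cM

The two most frequent reciprocal classes, + + vi and s br +, are the parental types, so the F1 was + + vi / s br +.
The two rarest classes, + br vi and s + +, are the double crossovers. Comparing them with the parentals, only the br allele has switched, so br is the middle locus and the order is s – br – vi.
Crossovers in the s–br interval produce the single-crossover classes s + vi and + br + (25 + 21 = 46) plus the double crossovers (5).
RF(s–br) = (46 + 5) / 800 = 51/800 = 0.0638 → 6.4 cM.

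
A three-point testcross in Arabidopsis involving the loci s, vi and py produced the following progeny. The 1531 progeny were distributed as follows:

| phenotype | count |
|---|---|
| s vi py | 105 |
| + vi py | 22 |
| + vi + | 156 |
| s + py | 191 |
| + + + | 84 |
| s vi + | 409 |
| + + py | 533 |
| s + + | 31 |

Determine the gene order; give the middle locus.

vi

The two most frequent reciprocal classes, + + py and s vi +, are the parental types, so the F1 was + + py / s vi +.
The two rarest classes, + vi py and s + +, are the double crossovers. Comparing them with the parentals, only the vi allele has switched, so vi is the middle locus and the order is s – vi – py.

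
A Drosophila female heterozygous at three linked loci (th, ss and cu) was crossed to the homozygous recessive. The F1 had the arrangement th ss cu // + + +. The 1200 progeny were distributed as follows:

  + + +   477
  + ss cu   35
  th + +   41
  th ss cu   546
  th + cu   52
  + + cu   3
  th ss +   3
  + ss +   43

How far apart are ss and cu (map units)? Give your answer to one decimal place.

8.4 map units

The two rarest classes, th ss + and + + cu, are the double crossovers. Comparing them with the parentals, only the cu allele has switched, so cu is the middle locus and the order is ss – cu – th.
Crossovers in the ss–cu interval produce the single-crossover classes th + cu and + ss + (52 + 43 = 95) plus the double crossovers (6).
RF(ss–cu) = (95 + 6) / 1200 = 101/1200 = 0.0842 → 8.4 map units.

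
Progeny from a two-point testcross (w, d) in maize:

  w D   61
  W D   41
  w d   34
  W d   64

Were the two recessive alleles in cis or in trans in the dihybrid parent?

trans

The two most frequent classes are W d (64) and w D (61); these are the parental (non-recombinant) types.
So the F1 carried W d on one chromosome and w D on the other — the recessive alleles are on opposite chromosomes (trans / repulsion).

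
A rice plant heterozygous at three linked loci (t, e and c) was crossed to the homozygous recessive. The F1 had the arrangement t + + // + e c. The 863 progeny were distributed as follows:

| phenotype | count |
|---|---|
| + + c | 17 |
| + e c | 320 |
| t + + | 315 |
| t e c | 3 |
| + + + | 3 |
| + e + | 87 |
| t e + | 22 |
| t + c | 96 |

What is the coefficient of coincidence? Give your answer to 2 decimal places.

0.61

The two rarest classes, + + + and t e c, are the double crossovers. Comparing them with the parentals, only the t allele has switched, so t is the middle locus and the order is e – t – c.
e–t: (39 + 6)/863 = 0.0521; t–c: (183 + 6)/863 = 0.2190.
Expected DCO frequency = 0.0521 × 0.2190 ≈ 0.01141; observed = 6/863 ≈ 0.00695.
Coefficient of coincidence = 0.00695/0.01141 ≈ 0.61.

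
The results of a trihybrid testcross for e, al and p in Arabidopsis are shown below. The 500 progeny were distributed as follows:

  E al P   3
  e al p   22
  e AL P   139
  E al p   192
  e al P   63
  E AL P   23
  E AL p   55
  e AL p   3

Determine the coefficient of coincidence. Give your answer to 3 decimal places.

0.474

The two most frequent reciprocal classes, e AL P and E al p, are the parental types, so the F1 was e AL P / E al p.
The two rarest classes, e AL p and E al P, are the double crossovers. Comparing them with the parentals, only the p allele has switched, so p is the middle locus and the order is e – p – al.
e–p: (45 + 6)/500 = 0.1020; p–al: (118 + 6)/500 = 0.2480.
Expected DCO frequency = 0.1020 × 0.2480 ≈ 0.02530; observed = 6/500 ≈ 0.01200.
Coefficient of coincidence = 0.01200/0.02530 ≈ 0.474.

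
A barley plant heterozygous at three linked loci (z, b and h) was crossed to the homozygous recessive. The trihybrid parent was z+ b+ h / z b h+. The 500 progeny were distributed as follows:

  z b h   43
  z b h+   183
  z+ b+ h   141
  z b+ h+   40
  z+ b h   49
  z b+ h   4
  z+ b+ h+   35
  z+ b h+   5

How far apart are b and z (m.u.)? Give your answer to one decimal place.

The two rarest classes, z b+ h and z+ b h+, are the double crossovers. Comparing them with the parentals, only the z allele has switched, so z is the middle locus and the order is b – z – h.
Crossovers in the b–z interval produce the single-crossover classes z+ b h and z b+ h+ (49 + 40 = 89) plus the double crossovers (9).
RF(b–z) = (89 + 9) / 500 = 98/500 = 0.1960 → 19.6 m.u.

19.6 m.u.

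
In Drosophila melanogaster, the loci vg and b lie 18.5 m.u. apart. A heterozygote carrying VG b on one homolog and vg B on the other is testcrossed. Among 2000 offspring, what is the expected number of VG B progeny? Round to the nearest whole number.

185

A map distance of 18.5 m.u. corresponds to a recombination frequency of 0.185.
The F1 is VG b / vg B, so VG B is a recombinant gamete class with expected frequency r/2 = 0.185/2 = 0.0925.
Expected number = 0.0925 × 2000 = 185.00 ≈ 185.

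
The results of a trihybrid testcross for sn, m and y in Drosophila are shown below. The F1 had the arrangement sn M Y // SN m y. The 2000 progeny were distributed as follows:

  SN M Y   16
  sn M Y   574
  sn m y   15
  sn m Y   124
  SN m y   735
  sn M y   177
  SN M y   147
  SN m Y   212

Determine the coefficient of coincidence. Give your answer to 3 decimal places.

The two rarest classes, SN M Y and sn m y, are the double crossovers. Comparing them with the parentals, only the sn allele has switched, so sn is the middle locus and the order is m – sn – y.
m–sn: (271 + 31)/2000 = 0.1510; sn–y: (389 + 31)/2000 = 0.2100.
Expected DCO frequency = 0.1510 × 0.2100 ≈ 0.03171; observed = 31/2000 ≈ 0.01550.
Coefficient of coincidence = 0.01550/0.03171 ≈ 0.489.

0.489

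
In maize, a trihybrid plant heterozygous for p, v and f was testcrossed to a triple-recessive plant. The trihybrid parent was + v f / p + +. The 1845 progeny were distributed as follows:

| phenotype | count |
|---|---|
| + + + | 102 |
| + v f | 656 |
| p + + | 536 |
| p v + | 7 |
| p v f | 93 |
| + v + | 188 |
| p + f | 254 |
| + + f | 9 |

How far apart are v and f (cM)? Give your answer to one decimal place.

The two rarest classes, + + f and p v +, are the double crossovers. Comparing them with the parentals, only the v allele has switched, so v is the middle locus and the order is f – v – p.
Crossovers in the f–v interval produce the single-crossover classes + v + and p + f (188 + 254 = 442) plus the double crossovers (16).
RF(f–v) = (442 + 16) / 1845 = 458/1845 = 0.2482 → 24.8 cM.

24.8 cM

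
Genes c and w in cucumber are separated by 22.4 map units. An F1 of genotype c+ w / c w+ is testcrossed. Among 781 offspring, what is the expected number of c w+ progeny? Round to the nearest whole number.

A map distance of 22.4 map units corresponds to a recombination frequency of 0.224.
The F1 is c+ w / c w+, so c w+ is a parental gamete class with expected frequency (1 − r)/2 = 0.776/2 = 0.3880.
Expected number = 0.3880 × 781 = 303.03 ≈ 303.

303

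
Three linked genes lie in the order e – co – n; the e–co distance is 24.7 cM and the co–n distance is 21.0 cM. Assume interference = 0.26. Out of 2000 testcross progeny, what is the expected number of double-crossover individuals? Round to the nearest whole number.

Map distances give recombination frequencies of 0.247 and 0.210 for the two intervals.
With interference 0.26 (so coincidence = 0.74), expected double-crossover frequency = 0.247 × 0.210 × 0.74 = 0.03838.
Expected number = 0.03838 × 2000 = 76.77 ≈ 77.

77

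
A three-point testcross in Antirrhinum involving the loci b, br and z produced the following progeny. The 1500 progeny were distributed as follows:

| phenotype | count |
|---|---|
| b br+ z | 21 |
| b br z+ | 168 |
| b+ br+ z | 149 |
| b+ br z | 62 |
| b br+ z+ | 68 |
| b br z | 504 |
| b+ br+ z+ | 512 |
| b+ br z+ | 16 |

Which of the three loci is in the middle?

The two most frequent reciprocal classes, b+ br+ z+ and b br z, are the parental types, so the F1 was b+ br+ z+ / b br z.
The two rarest classes, b+ br z+ and b br+ z, are the double crossovers. Comparing them with the parentals, only the br allele has switched, so br is the middle locus and the order is z – br – b.

br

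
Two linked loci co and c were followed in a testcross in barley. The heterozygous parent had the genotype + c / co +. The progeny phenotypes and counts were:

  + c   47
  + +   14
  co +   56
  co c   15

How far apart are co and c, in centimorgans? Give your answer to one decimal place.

22.0 centimorgans

The recombinant classes are + + and co c: 14 + 15 = 29.
Recombination frequency = 29/132 = 0.2197 ≈ 22.0%, i.e. 22.0 centimorgans.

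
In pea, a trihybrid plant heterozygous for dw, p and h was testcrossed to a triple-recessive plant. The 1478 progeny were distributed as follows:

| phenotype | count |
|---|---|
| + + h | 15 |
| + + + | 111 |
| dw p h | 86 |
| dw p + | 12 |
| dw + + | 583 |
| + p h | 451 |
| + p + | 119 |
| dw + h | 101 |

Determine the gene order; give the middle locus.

The two most frequent reciprocal classes, dw + + and + p h, are the parental types, so the F1 was dw + + / + p h.
The two rarest classes, dw p + and + + h, are the double crossovers. Comparing them with the parentals, only the p allele has switched, so p is the middle locus and the order is h – p – dw.

p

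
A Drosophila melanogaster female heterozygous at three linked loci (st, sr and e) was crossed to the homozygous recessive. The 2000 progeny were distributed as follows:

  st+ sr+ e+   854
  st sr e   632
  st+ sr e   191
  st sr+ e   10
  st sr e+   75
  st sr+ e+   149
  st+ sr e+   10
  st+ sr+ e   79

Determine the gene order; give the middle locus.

sr

The two most frequent reciprocal classes, st+ sr+ e+ and st sr e, are the parental types, so the F1 was st+ sr+ e+ / st sr e.
The two rarest classes, st+ sr e+ and st sr+ e, are the double crossovers. Comparing them with the parentals, only the sr allele has switched, so sr is the middle locus and the order is e – sr – st.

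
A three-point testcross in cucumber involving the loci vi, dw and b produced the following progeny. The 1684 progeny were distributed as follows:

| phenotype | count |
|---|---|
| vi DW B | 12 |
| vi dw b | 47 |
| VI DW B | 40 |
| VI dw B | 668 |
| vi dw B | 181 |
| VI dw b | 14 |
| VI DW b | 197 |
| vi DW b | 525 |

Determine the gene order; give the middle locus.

b

The two most frequent reciprocal classes, vi DW b and VI dw B, are the parental types, so the F1 was vi DW b / VI dw B.
The two rarest classes, vi DW B and VI dw b, are the double crossovers. Comparing them with the parentals, only the b allele has switched, so b is the middle locus and the order is vi – b – dw.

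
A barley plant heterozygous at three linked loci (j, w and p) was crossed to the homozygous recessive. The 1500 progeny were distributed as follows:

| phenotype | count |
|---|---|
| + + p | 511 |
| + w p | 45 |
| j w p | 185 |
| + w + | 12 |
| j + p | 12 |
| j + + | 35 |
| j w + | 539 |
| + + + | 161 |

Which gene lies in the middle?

The two most frequent reciprocal classes, + + p and j w +, are the parental types, so the F1 was + + p / j w +.
The two rarest classes, j + p and + w +, are the double crossovers. Comparing them with the parentals, only the j allele has switched, so j is the middle locus and the order is p – j – w.

j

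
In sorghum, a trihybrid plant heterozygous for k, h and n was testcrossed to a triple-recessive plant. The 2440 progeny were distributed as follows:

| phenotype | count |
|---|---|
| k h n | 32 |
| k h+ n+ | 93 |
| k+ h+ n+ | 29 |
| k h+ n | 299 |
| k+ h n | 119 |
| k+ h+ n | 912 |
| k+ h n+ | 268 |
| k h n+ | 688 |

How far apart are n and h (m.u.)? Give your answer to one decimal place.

11.2 m.u.

The two most frequent reciprocal classes, k h n+ and k+ h+ n, are the parental types, so the F1 was k h n+ / k+ h+ n.
The two rarest classes, k h n and k+ h+ n+, are the double crossovers. Comparing them with the parentals, only the n allele has switched, so n is the middle locus and the order is h – n – k.
Crossovers in the h–n interval produce the single-crossover classes k h+ n+ and k+ h n (93 + 119 = 212) plus the double crossovers (61).
RF(h–n) = (212 + 61) / 2440 = 273/2440 = 0.1119 → 11.2 m.u.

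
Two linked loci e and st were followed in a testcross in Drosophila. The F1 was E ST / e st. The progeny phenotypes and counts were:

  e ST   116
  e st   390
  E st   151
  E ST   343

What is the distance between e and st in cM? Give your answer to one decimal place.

The recombinant classes are E st and e ST: 151 + 116 = 267.
Recombination frequency = 267/1000 = 0.2670 ≈ 26.7%, i.e. 26.7 cM.

26.7 cM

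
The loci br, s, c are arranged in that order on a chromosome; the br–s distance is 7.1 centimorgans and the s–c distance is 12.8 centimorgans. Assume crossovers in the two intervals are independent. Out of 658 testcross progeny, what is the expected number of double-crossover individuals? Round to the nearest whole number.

6

Map distances give recombination frequencies of 0.071 and 0.128 for the two intervals.
With no interference, expected double-crossover frequency = 0.071 × 0.128 = 0.00909.
Expected number = 0.00909 × 658 = 5.98 ≈ 6.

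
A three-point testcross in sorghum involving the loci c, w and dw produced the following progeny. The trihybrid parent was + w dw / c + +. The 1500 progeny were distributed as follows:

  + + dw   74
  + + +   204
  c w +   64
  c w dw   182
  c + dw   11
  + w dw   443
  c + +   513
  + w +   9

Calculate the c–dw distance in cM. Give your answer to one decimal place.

The two rarest classes, + w + and c + dw, are the double crossovers. Comparing them with the parentals, only the dw allele has switched, so dw is the middle locus and the order is w – dw – c.
Crossovers in the dw–c interval produce the single-crossover classes c w dw and + + + (182 + 204 = 386) plus the double crossovers (20).
RF(dw–c) = (386 + 20) / 1500 = 406/1500 = 0.2707 → 27.1 cM.

27.1 cM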